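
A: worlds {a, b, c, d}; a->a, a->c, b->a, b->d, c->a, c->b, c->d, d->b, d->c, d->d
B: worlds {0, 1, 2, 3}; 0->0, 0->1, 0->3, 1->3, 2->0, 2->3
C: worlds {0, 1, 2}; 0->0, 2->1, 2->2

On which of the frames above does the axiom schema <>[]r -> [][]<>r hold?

A

This is the axiom for a generalized confluence (Geach) condition; its first-order frame correspondent is forall x forall y forall z ((xRy & x R^2 z) -> exists w (yRw & zRw)).
A: condition met.
B: fails — 0R0, 0R²3 but no w with 0Rw and 3Rw.
C: fails — 2R1, 2R²1 but no w with 1Rw and 1Rw.
Valid on: A.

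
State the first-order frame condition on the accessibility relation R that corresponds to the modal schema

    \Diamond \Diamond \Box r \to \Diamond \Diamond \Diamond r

This is a Sahlqvist (Geach-type) schema ◇^2□^1r → □^0◇^3r.
Minimal-valuation argument: fix x; take any y with xR^2y and any z with xR^0z. Set V(r) to the set of worlds R-reachable from y in exactly 1 step. Then □^1r holds at y, so the antecedent holds at x; validity forces ◇^3r at z, giving a w with zR^3w and yR^1w.
First-order correspondent: \forall x \forall y (x R^2 y \to \exists w (yRw \wedge x R^3 w)).

\forall x \forall y (x R^2 y \to \exists w (yRw \wedge x R^3 w))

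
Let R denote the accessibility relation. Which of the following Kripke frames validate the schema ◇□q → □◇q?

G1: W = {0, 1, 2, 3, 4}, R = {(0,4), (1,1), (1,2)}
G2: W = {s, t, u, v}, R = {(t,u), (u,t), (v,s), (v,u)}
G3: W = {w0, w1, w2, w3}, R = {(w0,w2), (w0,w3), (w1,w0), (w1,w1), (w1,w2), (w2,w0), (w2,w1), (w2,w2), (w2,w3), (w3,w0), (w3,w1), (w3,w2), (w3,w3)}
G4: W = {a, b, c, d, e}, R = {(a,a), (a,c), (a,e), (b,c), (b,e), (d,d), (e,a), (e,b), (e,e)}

Frame correspondent (Sahlqvist): ∀x ∀y ∀z (Rxy ∧ Rxz → ∃w (Ryw ∧ Rzw)) — i.e. convergence.
G1: fails — R04 and R04 but 4 and 4 have no common successor.
G2: fails — Rvu and Rvs but u and s have no common successor.
G3: ✓.
G4: fails — Rae and Rac but e and c have no common successor.
Valid on: G3.

G3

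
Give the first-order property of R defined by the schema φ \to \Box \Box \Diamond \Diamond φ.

This is a Sahlqvist (Geach-type) schema ◇^0□^0φ → □^2◇^2φ.
Minimal-valuation argument: fix x; take any y with xR^0y and any z with xR^2z. Set V(φ) to the set of worlds R-reachable from y in exactly 0 steps. Then □^0φ holds at y, so the antecedent holds at x; validity forces ◇^2φ at z, giving a w with zR^2w and yR^0w.
First-order correspondent: \forall x \forall z (x R^2 z \to \exists w (x = w \wedge z R^2 w)).

\forall x \forall z (x R^2 z \to \exists w (x = w \wedge z R^2 w))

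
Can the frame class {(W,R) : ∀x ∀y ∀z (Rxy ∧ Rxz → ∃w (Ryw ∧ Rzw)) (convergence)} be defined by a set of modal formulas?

This is a Sahlqvist condition; the .2 axiom ◇□p → □◇p defines it.

Definable; ◇□p → □◇p defines it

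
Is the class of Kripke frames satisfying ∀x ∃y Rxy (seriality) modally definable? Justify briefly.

Yes — defined by □p → ◇p

Yes: it is seriality, defined by the D schema □p → ◇p.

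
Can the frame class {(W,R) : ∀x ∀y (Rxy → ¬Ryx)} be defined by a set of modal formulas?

Any modally definable frame class is closed under surjective bounded morphisms.
The 4-cycle (worlds s,t,u,v with s→t→u→v→s) is asymmetric. Mapping every world to a single reflexive point • is a surjective bounded morphism, and the reflexive point is not asymmetric (R•• but asymmetry requires ¬R••).
So no modal formula (or set of formulas) defines exactly the asymmetric frames.

No — not modally definable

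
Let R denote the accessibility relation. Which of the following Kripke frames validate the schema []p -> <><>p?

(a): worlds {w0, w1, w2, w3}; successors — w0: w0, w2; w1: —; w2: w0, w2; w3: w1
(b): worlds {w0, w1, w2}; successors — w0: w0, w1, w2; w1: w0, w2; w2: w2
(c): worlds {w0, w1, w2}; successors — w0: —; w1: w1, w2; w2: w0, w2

(b)

Frame correspondent (Sahlqvist): forall x exists w (xRw & x R^2 w) — i.e. a generalized confluence (Geach) condition.
(a): fails — at w1 but no w with w1Rw and w1R²w.
(b): condition met.
(c): fails — at w0 but no w with w0Rw and w0R²w.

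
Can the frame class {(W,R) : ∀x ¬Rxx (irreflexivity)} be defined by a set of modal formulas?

Not definable by any modal formula

If a class were modally definable it would be closed under surjective bounded morphisms (Goldblatt–Thomason).
The 5-cycle (worlds 0,1,2,3,4 with 0→1→2→3→4→0) is irreflexive, and the map sending every world to a single reflexive point • is a surjective bounded morphism (forth: every edge maps to (•,•); back: every world has a successor). So any modal formula valid on the 5-cycle is also valid on the reflexive point, which is not irreflexive.
Hence irreflexivity is not modally definable.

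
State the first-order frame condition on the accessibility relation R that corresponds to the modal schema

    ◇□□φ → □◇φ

∀x ∀y ∀z ((xRy ∧ xRz) → ∃w (yR²w ∧ zRw))

This is a Sahlqvist (Geach-type) schema ◇^1□^2φ → □^1◇^1φ.
Minimal-valuation argument: fix x; take any y with xR^1y and any z with xR^1z. Set V(φ) to the set of worlds R-reachable from y in exactly 2 steps. Then □^2φ holds at y, so the antecedent holds at x; validity forces ◇^1φ at z, giving a w with zR^1w and yR^2w.
First-order correspondent: ∀x ∀y ∀z ((xRy ∧ xRz) → ∃w (yR²w ∧ zRw)).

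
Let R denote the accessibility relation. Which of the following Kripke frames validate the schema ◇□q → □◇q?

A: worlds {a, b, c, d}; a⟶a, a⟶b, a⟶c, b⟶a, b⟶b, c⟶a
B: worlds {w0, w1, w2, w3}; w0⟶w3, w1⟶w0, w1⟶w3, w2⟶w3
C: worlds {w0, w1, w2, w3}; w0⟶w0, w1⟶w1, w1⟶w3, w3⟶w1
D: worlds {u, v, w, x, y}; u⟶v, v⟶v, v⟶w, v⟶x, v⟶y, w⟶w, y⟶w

The schema corresponds to convergence: ∀x ∀y ∀z (Rxy ∧ Rxz → ∃w (Ryw ∧ Rzw)).
A: ✓.
B: fails — Rw0w3 and Rw0w3 but w3 and w3 have no common successor.
C: ✓.
D: fails — Rvv and Rvx but v and x have no common successor.
Valid on: A, C.

A, C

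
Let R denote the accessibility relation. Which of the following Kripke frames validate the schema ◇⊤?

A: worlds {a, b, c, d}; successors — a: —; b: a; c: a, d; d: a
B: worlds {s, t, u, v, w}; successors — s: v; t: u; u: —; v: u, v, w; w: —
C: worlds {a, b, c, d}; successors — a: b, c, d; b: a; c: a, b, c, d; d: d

Frame correspondent (Sahlqvist): ∀x ∃y Rxy — i.e. seriality.
A: fails — world a has no successor.
B: fails — world u has no successor.
C: satisfies the condition.
Valid on: C.

C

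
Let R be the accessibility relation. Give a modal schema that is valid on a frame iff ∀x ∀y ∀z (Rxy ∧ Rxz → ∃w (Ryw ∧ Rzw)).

This is convergence; the standard corresponding axiom is .2: ◇□s → □◇s.
Suppose ◇□s→□◇s is valid. Take Rxy, Rxz and set V(s)={w : Ryw}. Then □s at y so ◇□s at x, so □◇s at x, so ◇s at z, giving w with Rzw and Ryw.

◇□s → □◇s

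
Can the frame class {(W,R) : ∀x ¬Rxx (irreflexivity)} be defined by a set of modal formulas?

If a class were modally definable it would be closed under surjective bounded morphisms (Goldblatt–Thomason).
The 2-cycle (worlds s,t with s→t→s) is irreflexive, and the map sending every world to a single reflexive point • is a surjective bounded morphism (forth: every edge maps to (•,•); back: every world has a successor). So any modal formula valid on the 2-cycle is also valid on the reflexive point, which is not irreflexive.
So no modal formula (or set of formulas) defines exactly the irreflexive frames.

Not modally definable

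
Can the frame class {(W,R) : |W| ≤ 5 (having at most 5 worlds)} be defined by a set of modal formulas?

Modal frame validity is preserved under disjoint unions.
Any modal formula valid on each of 6 disjoint one-world frames is valid on their disjoint union (validity is preserved under disjoint unions). Each one-world frame has |W|=1≤5, but the union has |W|=6.
Hence having at most 5 worlds is not modally definable.

No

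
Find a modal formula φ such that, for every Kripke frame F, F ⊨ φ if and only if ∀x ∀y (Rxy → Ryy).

A defining formula is □(□p → p) (the T□ axiom).

□(□p → p)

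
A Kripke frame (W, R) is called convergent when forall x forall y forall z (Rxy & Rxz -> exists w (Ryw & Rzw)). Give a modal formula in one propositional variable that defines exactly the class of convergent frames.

◇□s → □◇s

The condition is convergence. The .2 schema ◇□s → □◇s defines it.
Suppose ◇□s→□◇s is valid. Take Rxy, Rxz and set V(s)={w : Ryw}. Then □s at y so ◇□s at x, so □◇s at x, so ◇s at z, giving w with Rzw and Ryw.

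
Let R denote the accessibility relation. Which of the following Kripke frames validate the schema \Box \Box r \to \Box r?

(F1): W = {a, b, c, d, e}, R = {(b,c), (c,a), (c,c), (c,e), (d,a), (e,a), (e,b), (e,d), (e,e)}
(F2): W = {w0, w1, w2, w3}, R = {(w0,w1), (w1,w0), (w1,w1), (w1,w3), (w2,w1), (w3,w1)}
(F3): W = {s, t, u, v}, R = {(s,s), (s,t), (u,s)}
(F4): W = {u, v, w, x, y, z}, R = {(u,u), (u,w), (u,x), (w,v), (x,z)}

(F2), (F3)

The schema corresponds to density: \forall x \forall y (Rxy \to \exists z (Rxz \wedge Rzy)).
(F1): fails — Rda but no z with Rdz and Rza.
(F2): satisfies the condition.
(F3): satisfies the condition.
(F4): fails — Rwv but no t with Rwt and Rtv.
Valid on: (F2), (F3).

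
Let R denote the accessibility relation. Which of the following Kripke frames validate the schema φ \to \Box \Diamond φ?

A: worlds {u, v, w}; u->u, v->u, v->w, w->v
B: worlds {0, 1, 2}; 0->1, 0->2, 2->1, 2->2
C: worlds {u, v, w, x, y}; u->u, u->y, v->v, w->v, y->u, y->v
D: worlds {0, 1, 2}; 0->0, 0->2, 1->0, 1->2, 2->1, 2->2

This is the axiom for symmetry; its first-order frame correspondent is \forall x \forall y (Rxy \to Ryx).
A: fails — Rvu but not Ruv.
B: fails — R01 but not R10.
C: fails — Ryv but not Rvy.
D: fails — R10 but not R01.
Valid on no frame.

none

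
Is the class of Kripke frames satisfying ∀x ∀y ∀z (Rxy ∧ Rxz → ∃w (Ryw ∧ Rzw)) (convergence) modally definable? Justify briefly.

This is a Sahlqvist condition; the .2 axiom ◇□r → □◇r defines it.
Suppose ◇□r→□◇r is valid. Take Rxy, Rxz and set V(r)={w : Ryw}. Then □r at y so ◇□r at x, so □◇r at x, so ◇r at z, giving w with Rzw and Ryw.

Yes, by ◇□r → □◇r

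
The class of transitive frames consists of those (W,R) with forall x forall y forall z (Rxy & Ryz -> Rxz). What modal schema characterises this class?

This is transitivity; the standard corresponding axiom is 4: □q → □□q.

□q → □□q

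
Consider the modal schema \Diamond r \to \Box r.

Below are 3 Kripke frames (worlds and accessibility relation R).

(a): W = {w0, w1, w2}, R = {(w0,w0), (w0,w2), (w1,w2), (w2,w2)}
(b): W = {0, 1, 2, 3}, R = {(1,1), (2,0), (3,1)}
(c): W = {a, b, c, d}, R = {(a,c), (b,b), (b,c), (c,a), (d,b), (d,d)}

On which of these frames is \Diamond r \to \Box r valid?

The schema corresponds to partial functionality: \forall x \forall y \forall z (Rxy \wedge Rxz \to y = z).
(a): fails — w0 sees both w0 and w2.
(b): ✓.
(c): fails — b sees both b and c.
Valid on: (b).

(b)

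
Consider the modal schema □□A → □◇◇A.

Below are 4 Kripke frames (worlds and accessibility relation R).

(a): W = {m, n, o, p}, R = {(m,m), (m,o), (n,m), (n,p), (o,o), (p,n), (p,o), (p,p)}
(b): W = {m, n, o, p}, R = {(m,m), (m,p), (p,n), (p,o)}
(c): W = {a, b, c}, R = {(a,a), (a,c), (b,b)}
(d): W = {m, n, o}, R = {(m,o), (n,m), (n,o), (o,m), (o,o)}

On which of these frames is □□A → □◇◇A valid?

The schema corresponds to a generalized confluence (Geach) condition: ∀x ∀z (xRz → ∃w (xR²w ∧ zR²w)).
(a): holds.
(b): fails — mRp but no w with mR²w and pR²w.
(c): fails — aRc but no w with aR²w and cR²w.
(d): holds.

(a), (d)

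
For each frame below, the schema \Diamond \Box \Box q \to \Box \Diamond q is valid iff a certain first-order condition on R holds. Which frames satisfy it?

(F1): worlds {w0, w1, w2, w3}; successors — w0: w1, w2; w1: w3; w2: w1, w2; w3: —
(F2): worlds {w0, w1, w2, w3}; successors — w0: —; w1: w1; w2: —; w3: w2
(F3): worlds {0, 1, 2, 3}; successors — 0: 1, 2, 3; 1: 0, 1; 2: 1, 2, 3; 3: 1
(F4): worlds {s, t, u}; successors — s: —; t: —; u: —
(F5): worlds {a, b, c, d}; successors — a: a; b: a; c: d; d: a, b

Frame correspondent (Sahlqvist): \forall x \forall y \forall z ((xRy \wedge xRz) \to \exists w (y R^2 w \wedge zRw)) — i.e. a generalized confluence (Geach) condition.
(F1): fails — w0Rw1, w0Rw1 but no w with w1R²w and w1Rw.
(F2): fails — w3Rw2, w3Rw2 but no w with w2R²w and w2Rw.
(F3): holds.
(F4): holds.
(F5): holds.
Valid on: (F3), (F4), (F5).

(F3), (F4), (F5)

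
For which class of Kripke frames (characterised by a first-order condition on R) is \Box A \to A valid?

Reflexivity

Suppose □A→A is valid. At any x set V(A)={w : Rxw}. Then □A holds at x, so A holds at x, i.e. Rxx.
Conversely, any frame satisfying \forall x Rxx validates the schema.
So the correspondent is reflexivity.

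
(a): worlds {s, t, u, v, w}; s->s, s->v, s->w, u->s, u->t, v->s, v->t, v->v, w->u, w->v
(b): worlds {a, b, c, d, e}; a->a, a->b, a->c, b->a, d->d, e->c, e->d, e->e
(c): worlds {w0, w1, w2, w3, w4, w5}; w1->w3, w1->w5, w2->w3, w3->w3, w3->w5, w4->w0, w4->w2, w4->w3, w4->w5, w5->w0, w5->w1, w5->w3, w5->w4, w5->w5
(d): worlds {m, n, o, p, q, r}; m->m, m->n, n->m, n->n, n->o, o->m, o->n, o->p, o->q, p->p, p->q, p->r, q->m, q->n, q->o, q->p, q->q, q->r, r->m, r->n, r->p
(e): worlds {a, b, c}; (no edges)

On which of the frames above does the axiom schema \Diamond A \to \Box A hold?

This is the axiom for partial functionality; its first-order frame correspondent is \forall x \forall y \forall z (Rxy \wedge Rxz \to y = z).
(a): fails — s sees both s and v.
(b): fails — a sees both a and b.
(c): fails — w1 sees both w3 and w5.
(d): fails — m sees both m and n.
(e): holds.
Valid on: (e).

(e)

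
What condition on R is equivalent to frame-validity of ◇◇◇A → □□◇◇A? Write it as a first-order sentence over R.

This is a Sahlqvist (Geach-type) schema ◇^3□^0A → □^2◇^2A.
Minimal-valuation argument: fix x; take any y with xR^3y and any z with xR^2z. Set V(A) to the set of worlds R-reachable from y in exactly 0 steps. Then □^0A holds at y, so the antecedent holds at x; validity forces ◇^2A at z, giving a w with zR^2w and yR^0w.
First-order correspondent: ∀x ∀y ∀z ((xR³y ∧ xR²z) → ∃w (y = w ∧ zR²w)).

∀x ∀y ∀z ((xR³y ∧ xR²z) → ∃w (y = w ∧ zR²w))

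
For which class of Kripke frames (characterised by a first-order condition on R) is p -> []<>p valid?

Symmetry

Suppose p→□◇p is valid. Take Rxy and set V(p)={x}. Then p at x, so □◇p at x, so ◇p at y, so some z with Ryz has p; z=x, i.e. Ryx.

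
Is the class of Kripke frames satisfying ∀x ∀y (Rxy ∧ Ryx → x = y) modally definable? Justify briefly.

Modal frame validity is preserved under surjective bounded morphisms.
The 6-cycle (worlds s,t,u,v,w,x with s→t→u→v→w→x→s) is antisymmetric. Sending even-indexed worlds to • and odd-indexed worlds to ∘ is a surjective bounded morphism onto the two-world frame with •↔∘, which is not antisymmetric.
So no modal formula (or set of formulas) defines exactly the antisymmetric frames.

Not modally definable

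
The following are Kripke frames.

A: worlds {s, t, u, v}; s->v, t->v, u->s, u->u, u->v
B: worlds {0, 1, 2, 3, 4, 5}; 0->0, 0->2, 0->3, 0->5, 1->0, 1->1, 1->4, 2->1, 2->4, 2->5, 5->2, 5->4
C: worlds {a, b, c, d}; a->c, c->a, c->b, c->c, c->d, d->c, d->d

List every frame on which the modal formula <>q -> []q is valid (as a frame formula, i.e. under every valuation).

none

This is the axiom for partial functionality; its first-order frame correspondent is forall x forall y forall z (Rxy & Rxz -> y = z).
A: fails — u sees both s and u.
B: fails — 0 sees both 0 and 2.
C: fails — c sees both a and b.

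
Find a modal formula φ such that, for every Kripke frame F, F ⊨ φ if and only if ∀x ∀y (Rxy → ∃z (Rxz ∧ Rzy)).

□□r → □r

A defining formula is □□r → □r (the C4 axiom).
Suppose □□r→□r is valid. Take Rxy and set V(r)={w : xR²w}. Then □□r at x, so □r at x, so r at y, i.e. ∃z(Rxz∧Rzy).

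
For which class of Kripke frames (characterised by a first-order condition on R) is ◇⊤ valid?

seriality: ∀x ∃y Rxy

This schema is equivalent to the D axiom □ψ → ◇ψ.
Its frame correspondent is seriality — ∀x ∃y Rxy.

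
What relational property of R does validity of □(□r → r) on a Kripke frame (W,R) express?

Suppose □(□r→r) is valid. Take Rxy and set V(r)={w : Ryw}. Then at y, □r holds; since □(□r→r) at x, □r→r at y, so r at y, i.e. Ryy.
Conversely, on a frame with shift-reflexivity the schema holds at every world under every valuation.
Frame condition: ∀x ∀y (Rxy → Ryy).

shift-reflexivity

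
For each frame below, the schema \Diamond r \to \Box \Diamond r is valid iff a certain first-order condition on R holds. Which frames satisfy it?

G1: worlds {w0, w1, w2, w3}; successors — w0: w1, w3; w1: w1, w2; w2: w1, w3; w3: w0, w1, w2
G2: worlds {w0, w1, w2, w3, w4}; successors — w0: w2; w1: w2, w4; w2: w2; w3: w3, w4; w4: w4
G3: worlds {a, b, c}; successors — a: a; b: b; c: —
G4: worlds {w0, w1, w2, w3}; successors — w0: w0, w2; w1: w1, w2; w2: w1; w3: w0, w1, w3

Frame correspondent (Sahlqvist): \forall x \forall y \forall z (Rxy \wedge Rxz \to Ryz) — i.e. the Euclidean property.
G1: fails — Rw0w1 and Rw0w3 but not Rw1w3.
G2: fails — Rw1w2 and Rw1w4 but not Rw2w4.
G3: satisfies the condition.
G4: fails — Rw0w2 and Rw0w2 but not Rw2w2.

G3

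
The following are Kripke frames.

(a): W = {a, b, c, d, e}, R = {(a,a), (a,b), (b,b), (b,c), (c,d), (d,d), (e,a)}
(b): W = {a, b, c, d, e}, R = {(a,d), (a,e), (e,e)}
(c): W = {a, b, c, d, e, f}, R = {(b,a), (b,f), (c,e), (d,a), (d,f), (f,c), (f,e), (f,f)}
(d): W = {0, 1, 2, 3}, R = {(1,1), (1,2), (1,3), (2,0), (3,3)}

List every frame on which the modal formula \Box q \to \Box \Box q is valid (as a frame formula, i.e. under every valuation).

This is the axiom for transitivity; its first-order frame correspondent is \forall x \forall y \forall z (Rxy \wedge Ryz \to Rxz).
(a): fails — Rbc and Rcd but not Rbd.
(b): holds.
(c): fails — Rbf and Rfc but not Rbc.
(d): fails — R12 and R20 but not R10.

(b)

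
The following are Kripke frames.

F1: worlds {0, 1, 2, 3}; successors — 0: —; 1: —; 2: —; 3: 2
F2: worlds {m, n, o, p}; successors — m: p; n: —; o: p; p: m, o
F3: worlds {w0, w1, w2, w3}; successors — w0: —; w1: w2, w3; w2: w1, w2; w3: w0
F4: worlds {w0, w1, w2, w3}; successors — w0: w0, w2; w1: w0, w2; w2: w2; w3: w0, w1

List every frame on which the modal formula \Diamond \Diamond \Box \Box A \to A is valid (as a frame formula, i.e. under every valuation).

F1, F2

This is the axiom for a generalized confluence (Geach) condition; its first-order frame correspondent is \forall x \forall y (x R^2 y \to \exists w (y R^2 w \wedge x = w)).
F1: satisfies the condition.
F2: satisfies the condition.
F3: fails — w1R²w0 but no w with w0R²w and w1=w.
F4: fails — w0R²w2 but no w with w2R²w and w0=w.
Valid on: F1, F2.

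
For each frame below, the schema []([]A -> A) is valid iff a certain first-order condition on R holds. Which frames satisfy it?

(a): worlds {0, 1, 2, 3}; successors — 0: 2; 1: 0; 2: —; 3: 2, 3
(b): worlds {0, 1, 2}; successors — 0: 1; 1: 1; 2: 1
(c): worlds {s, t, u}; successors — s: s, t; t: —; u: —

(b)

The schema corresponds to shift-reflexivity: forall x forall y (Rxy -> Ryy).
(a): fails — R10 but not R00.
(b): ✓.
(c): fails — Rst but not Rtt.
Valid on: (b).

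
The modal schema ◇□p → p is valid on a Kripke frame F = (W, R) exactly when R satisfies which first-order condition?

Symmetry

This is a form of the B axiom.
Its frame correspondent is symmetry — ∀x ∀y (Rxy → Ryx).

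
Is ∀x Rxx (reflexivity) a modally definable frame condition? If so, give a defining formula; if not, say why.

Yes — defined by □r → r

The condition is reflexivity. A defining modal formula is □r → r.
Suppose □r→r is valid. At any x set V(r)={w : Rxw}. Then □r holds at x, so r holds at x, i.e. Rxx.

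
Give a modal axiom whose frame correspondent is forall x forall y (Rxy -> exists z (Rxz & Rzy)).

The condition is density. The C4 schema □□s → □s defines it.

□□s → □s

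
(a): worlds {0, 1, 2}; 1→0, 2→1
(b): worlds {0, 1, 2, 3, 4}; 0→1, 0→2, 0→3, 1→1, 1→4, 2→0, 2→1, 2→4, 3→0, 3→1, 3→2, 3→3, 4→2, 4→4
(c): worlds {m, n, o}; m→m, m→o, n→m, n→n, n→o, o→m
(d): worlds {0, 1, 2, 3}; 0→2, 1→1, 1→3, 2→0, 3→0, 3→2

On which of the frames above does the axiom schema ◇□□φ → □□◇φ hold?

The schema corresponds to a generalized confluence (Geach) condition: ∀x ∀y ∀z ((xRy ∧ xR²z) → ∃w (yR²w ∧ zRw)).
(a): fails — 2R1, 2R²0 but no w with 1R²w and 0Rw.
(b): ✓.
(c): ✓.
(d): fails — 1R3, 1R²1 but no w with 3R²w and 1Rw.
Valid on: (b), (c).

(b), (c)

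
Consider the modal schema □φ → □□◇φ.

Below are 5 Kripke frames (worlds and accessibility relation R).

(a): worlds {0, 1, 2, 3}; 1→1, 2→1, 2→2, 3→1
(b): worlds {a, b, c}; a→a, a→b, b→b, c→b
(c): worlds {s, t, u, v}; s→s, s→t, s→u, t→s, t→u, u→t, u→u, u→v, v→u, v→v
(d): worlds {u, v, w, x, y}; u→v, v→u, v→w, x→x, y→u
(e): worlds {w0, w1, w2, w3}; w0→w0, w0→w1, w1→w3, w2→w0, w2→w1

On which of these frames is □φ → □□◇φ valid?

The schema corresponds to a generalized confluence (Geach) condition: ∀x ∀z (xR²z → ∃w (xRw ∧ zRw)).
(a): condition met.
(b): condition met.
(c): condition met.
(d): fails — uR²w but no t with uRt and wRt.
(e): fails — w0R²w1 but no w with w0Rw and w1Rw.
Valid on: (a), (b), (c).

(a), (b), (c)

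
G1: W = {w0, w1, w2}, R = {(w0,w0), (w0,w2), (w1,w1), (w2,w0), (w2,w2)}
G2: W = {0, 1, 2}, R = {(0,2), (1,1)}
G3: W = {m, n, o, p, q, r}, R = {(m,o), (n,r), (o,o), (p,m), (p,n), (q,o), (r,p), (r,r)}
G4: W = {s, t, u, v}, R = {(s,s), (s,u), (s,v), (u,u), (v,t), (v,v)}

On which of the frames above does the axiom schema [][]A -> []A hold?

G1, G4

The schema corresponds to density: forall x forall y (Rxy -> exists z (Rxz & Rzy)).
G1: condition met.
G2: fails — R02 but no z with R0z and Rz2.
G3: fails — Rpm but no z with Rpz and Rzm.
G4: condition met.
Valid on: G1, G4.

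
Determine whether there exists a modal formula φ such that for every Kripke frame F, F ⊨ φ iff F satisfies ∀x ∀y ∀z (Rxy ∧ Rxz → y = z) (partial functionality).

The condition is partial functionality. A defining modal formula is ◇r → □r.
Suppose ◇r→□r is valid. Take Rxy, Rxz and set V(r)={y}. Then ◇r at x, so □r at x, so r at z, i.e. z=y.

Yes, by ◇r → □r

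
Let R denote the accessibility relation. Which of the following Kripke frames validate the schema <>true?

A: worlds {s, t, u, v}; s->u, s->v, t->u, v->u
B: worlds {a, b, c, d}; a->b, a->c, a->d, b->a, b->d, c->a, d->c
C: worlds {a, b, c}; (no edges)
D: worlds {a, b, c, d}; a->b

B

This is the axiom for seriality; its first-order frame correspondent is forall x exists y Rxy.
A: fails — world u has no successor.
B: condition met.
C: fails — world a has no successor.
D: fails — world b has no successor.
Valid on: B.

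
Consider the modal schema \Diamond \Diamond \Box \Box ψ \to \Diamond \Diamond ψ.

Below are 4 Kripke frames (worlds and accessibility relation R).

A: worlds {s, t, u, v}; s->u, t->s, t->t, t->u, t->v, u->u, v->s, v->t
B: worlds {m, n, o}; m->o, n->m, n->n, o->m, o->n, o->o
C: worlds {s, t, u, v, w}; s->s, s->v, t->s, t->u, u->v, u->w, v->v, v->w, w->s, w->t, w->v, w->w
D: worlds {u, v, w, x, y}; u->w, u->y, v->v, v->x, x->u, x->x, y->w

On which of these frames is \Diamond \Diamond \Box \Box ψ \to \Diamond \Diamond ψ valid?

Frame correspondent (Sahlqvist): \forall x \forall y (x R^2 y \to \exists w (y R^2 w \wedge x R^2 w)) — i.e. a generalized confluence (Geach) condition.
A: ✓.
B: ✓.
C: ✓.
D: fails — uR²w but no t with wR²t and uR²t.
Valid on: A, B, C.

A, B, C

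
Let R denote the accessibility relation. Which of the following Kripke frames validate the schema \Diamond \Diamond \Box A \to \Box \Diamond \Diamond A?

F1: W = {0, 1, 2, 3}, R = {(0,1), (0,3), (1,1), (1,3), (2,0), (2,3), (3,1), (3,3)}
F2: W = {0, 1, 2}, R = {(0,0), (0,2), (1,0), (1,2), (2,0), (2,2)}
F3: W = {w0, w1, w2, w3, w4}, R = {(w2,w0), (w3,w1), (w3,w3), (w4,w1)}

Frame correspondent (Sahlqvist): \forall x \forall y \forall z ((x R^2 y \wedge xRz) \to \exists w (yRw \wedge z R^2 w)) — i.e. a generalized confluence (Geach) condition.
F1: ✓.
F2: ✓.
F3: fails — w3R²w1, w3Rw1 but no w with w1Rw and w1R²w.

F1, F2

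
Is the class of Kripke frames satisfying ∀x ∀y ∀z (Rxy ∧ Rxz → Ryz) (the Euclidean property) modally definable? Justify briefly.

Definable; ◇q → □◇q defines it

This is a Sahlqvist condition; the 5 axiom ◇q → □◇q defines it.
Suppose ◇q→□◇q is valid. Take Rxy, Rxz and set V(q)={y}. Then ◇q at x, so □◇q at x, so ◇q at z, so some w with Rzw has q; w=y, i.e. Rzy. By symmetry of the argument, Ryz.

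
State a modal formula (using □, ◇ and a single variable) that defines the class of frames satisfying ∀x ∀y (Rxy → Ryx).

p → □◇p

The condition is symmetry. The B schema p → □◇p defines it.
Suppose p→□◇p is valid. Take Rxy and set V(p)={x}. Then p at x, so □◇p at x, so ◇p at y, so some z with Ryz has p; z=x, i.e. Ryx.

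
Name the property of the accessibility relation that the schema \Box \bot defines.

This schema is the Ver axiom.
Its frame correspondent is emptiness of R — \forall x \forall y \neg Rxy.

emptiness of R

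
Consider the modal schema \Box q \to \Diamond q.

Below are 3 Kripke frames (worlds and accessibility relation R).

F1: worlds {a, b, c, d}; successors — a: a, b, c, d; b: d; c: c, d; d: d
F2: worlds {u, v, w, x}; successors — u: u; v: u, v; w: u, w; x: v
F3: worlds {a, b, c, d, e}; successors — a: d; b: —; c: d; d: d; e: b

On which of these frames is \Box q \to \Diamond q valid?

F1, F2

Frame correspondent (Sahlqvist): \forall x \exists y Rxy — i.e. seriality.
F1: holds.
F2: holds.
F3: fails — world b has no successor.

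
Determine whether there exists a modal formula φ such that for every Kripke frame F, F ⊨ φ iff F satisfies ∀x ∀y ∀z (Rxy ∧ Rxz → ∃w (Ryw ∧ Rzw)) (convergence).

This is a Sahlqvist condition; the .2 axiom ◇□p → □◇p defines it.
Suppose ◇□p→□◇p is valid. Take Rxy, Rxz and set V(p)={w : Ryw}. Then □p at y so ◇□p at x, so □◇p at x, so ◇p at z, giving w with Rzw and Ryw.

Yes, by ◇□p → □◇p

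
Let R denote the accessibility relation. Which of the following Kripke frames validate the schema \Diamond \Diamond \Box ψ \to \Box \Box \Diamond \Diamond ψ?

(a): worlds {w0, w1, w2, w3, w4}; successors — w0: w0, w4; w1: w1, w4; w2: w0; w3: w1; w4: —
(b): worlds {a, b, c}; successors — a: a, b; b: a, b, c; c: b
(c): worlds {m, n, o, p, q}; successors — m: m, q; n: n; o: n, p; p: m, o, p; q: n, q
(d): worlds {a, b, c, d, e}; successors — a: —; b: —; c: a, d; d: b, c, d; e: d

(b)

Frame correspondent (Sahlqvist): \forall x \forall y \forall z ((x R^2 y \wedge x R^2 z) \to \exists w (yRw \wedge z R^2 w)) — i.e. a generalized confluence (Geach) condition.
(a): fails — w0R²w0, w0R²w4 but no w with w0Rw and w4R²w.
(b): ✓.
(c): fails — mR²m, mR²n but no w with mRw and nR²w.
(d): fails — cR²b, cR²b but no w with bRw and bR²w.
Valid on: (b).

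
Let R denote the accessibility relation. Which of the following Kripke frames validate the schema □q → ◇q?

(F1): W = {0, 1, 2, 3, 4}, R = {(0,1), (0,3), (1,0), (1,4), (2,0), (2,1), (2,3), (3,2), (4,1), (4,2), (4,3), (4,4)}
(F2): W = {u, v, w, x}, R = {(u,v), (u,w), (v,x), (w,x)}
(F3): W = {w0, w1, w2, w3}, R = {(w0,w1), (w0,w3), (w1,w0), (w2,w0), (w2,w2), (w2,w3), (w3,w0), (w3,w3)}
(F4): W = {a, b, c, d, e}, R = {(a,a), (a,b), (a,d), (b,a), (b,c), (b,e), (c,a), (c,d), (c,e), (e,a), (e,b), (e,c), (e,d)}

(F1), (F3)

The schema corresponds to seriality: ∀x ∃y Rxy.
(F1): satisfies the condition.
(F2): fails — world x has no successor.
(F3): satisfies the condition.
(F4): fails — world d has no successor.
Valid on: (F1), (F3).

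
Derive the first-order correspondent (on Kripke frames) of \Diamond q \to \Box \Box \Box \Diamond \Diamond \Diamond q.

\forall x \forall y \forall z ((xRy \wedge x R^3 z) \to \exists w (y = w \wedge z R^3 w))

This is a Sahlqvist (Geach-type) schema ◇^1□^0q → □^3◇^3q.
First-order correspondent: \forall x \forall y \forall z ((xRy \wedge x R^3 z) \to \exists w (y = w \wedge z R^3 w)).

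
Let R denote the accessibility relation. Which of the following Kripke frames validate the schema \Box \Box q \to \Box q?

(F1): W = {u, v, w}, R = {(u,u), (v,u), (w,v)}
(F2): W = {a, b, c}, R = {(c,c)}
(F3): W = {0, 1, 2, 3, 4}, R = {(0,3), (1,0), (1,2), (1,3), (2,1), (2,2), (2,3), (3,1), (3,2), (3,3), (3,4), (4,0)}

(F2)

The schema corresponds to density: \forall x \forall y (Rxy \to \exists z (Rxz \wedge Rzy)).
(F1): fails — Rwv but no z with Rwz and Rzv.
(F2): ✓.
(F3): fails — R10 but no z with R1z and Rz0.
Valid on: (F2).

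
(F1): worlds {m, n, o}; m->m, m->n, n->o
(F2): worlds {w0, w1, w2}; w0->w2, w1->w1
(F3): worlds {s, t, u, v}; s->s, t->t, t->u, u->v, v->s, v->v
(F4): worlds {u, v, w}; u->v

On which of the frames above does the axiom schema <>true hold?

(F3)

The schema corresponds to seriality: forall x exists y Rxy.
(F1): fails — world o has no successor.
(F2): fails — world w2 has no successor.
(F3): condition met.
(F4): fails — world v has no successor.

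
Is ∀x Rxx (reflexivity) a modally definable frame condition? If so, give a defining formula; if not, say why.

Definable; □q → q defines it

Yes: it is reflexivity, defined by the T schema □q → q.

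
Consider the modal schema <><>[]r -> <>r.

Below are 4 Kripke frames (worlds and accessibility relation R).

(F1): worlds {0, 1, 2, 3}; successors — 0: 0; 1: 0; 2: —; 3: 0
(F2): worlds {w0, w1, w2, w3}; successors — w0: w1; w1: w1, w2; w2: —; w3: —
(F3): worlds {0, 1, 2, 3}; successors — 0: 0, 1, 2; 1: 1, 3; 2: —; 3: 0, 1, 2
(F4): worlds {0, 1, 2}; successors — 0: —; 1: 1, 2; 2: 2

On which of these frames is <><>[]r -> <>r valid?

(F1), (F4)

The schema corresponds to a generalized confluence (Geach) condition: forall x forall y (x R^2 y -> exists w (yRw & xRw)).
(F1): ✓.
(F2): fails — w0R²w2 but no w with w2Rw and w0Rw.
(F3): fails — 0R²2 but no w with 2Rw and 0Rw.
(F4): ✓.
Valid on: (F1), (F4).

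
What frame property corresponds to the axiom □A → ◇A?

This schema is the D axiom.
It corresponds to seriality: ∀x ∃y Rxy.

seriality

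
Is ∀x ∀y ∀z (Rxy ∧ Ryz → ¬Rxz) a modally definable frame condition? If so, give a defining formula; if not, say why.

Modal frame validity is preserved under surjective bounded morphisms.
The 7-cycle (worlds w0,w1,w2,w3,w4,w5,w6 with w0→w1→w2→w3→w4→w5→w6→w0) is intransitive. Mapping every world to a single reflexive point • is a surjective bounded morphism; the reflexive point is not intransitive (R••∧R•• but R••).
Hence intransitivity is not modally definable.

Not modally definable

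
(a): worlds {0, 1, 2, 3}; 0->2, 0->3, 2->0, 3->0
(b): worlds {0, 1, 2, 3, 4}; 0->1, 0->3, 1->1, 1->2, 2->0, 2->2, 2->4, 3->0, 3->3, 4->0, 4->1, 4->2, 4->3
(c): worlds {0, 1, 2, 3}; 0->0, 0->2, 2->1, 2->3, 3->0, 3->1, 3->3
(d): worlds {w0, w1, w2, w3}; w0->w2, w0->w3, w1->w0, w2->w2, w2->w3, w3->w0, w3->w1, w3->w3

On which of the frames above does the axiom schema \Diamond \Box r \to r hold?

This is the axiom for symmetry; its first-order frame correspondent is \forall x \forall y (Rxy \to Ryx).
(a): condition met.
(b): fails — R12 but not R21.
(c): fails — R02 but not R20.
(d): fails — Rw1w0 but not Rw0w1.
Valid on: (a).

(a)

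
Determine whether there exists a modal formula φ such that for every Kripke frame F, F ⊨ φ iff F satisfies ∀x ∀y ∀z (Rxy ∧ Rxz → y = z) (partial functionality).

Yes, by ◇r → □r

This is a Sahlqvist condition; the CD axiom ◇r → □r defines it.
Suppose ◇r→□r is valid. Take Rxy, Rxz and set V(r)={y}. Then ◇r at x, so □r at x, so r at z, i.e. z=y.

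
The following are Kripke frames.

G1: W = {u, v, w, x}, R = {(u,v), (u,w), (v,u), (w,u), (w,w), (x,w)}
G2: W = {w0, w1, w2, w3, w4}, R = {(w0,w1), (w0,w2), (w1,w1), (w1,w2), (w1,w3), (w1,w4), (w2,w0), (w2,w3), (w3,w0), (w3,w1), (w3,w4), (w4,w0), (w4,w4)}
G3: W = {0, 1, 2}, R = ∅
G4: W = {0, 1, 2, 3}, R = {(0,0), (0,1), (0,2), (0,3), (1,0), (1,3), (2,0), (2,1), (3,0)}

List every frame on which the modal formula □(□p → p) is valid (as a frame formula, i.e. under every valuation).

The schema corresponds to shift-reflexivity: ∀x ∀y (Rxy → Ryy).
G1: fails — Ruv but not Rvv.
G2: fails — Rw1w2 but not Rw2w2.
G3: ✓.
G4: fails — R02 but not R22.

G3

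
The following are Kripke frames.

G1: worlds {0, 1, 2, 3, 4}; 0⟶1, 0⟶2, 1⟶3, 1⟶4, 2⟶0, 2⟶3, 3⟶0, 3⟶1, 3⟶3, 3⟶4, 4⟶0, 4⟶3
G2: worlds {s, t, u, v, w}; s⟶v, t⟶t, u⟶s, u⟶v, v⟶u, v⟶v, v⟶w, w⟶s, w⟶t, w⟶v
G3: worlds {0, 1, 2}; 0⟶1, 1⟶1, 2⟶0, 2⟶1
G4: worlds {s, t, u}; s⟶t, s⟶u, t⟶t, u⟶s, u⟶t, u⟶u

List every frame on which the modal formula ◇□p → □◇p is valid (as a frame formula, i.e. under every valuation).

The schema corresponds to convergence: ∀x ∀y ∀z (Rxy ∧ Rxz → ∃w (Ryw ∧ Rzw)).
G1: fails — R34 and R30 but 4 and 0 have no common successor.
G2: fails — Rwt and Rwv but t and v have no common successor.
G3: ✓.
G4: ✓.

G3, G4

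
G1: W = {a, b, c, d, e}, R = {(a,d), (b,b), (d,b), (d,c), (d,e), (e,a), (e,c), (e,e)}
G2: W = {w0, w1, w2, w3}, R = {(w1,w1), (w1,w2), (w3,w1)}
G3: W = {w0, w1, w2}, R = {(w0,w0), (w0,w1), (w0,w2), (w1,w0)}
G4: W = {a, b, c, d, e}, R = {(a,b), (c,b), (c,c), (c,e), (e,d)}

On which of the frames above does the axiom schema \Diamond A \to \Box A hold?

The schema corresponds to partial functionality: \forall x \forall y \forall z (Rxy \wedge Rxz \to y = z).
G1: fails — d sees both b and c.
G2: fails — w1 sees both w1 and w2.
G3: fails — w0 sees both w0 and w1.
G4: fails — c sees both b and c.
Valid on no frame.

none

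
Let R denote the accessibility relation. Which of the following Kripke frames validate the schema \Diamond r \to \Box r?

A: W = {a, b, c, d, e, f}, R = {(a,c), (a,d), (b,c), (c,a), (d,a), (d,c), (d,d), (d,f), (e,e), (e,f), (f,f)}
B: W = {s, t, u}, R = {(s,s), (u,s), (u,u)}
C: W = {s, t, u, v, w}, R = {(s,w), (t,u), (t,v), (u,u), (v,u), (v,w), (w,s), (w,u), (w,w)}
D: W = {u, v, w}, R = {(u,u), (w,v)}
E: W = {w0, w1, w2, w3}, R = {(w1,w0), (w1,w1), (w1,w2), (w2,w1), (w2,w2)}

This is the axiom for partial functionality; its first-order frame correspondent is \forall x \forall y \forall z (Rxy \wedge Rxz \to y = z).
A: fails — a sees both c and d.
B: fails — u sees both s and u.
C: fails — t sees both u and v.
D: satisfies the condition.
E: fails — w1 sees both w0 and w1.

D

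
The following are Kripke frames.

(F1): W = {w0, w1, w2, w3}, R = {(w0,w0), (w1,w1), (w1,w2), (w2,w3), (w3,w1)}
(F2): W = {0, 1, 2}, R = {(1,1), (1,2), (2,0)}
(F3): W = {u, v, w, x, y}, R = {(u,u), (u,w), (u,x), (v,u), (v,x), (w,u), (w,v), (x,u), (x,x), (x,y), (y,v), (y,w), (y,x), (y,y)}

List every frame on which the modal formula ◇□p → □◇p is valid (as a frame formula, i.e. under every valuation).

The schema corresponds to convergence: ∀x ∀y ∀z (Rxy ∧ Rxz → ∃w (Ryw ∧ Rzw)).
(F1): fails — Rw1w2 and Rw1w1 but w2 and w1 have no common successor.
(F2): fails — R12 and R11 but 2 and 1 have no common successor.
(F3): holds.

(F3)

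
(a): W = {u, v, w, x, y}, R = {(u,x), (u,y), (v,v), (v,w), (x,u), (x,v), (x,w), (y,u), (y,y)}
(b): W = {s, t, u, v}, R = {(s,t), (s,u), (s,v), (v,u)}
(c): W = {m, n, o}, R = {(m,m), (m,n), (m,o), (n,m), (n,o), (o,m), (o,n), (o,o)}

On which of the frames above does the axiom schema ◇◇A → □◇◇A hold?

(c)

This is the axiom for a generalized confluence (Geach) condition; its first-order frame correspondent is ∀x ∀y ∀z ((xR²y ∧ xRz) → ∃w (y = w ∧ zR²w)).
(a): fails — uR²u, uRx but no t with u=t and xR²t.
(b): fails — sR²u, sRt but no w with u=w and tR²w.
(c): condition met.
Valid on: (c).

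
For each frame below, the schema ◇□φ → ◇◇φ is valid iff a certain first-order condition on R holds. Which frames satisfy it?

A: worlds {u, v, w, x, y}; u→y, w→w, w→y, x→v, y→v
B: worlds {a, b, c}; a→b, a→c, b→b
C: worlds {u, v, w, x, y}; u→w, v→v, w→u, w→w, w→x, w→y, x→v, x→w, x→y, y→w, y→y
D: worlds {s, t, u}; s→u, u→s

C, D

The schema corresponds to a generalized confluence (Geach) condition: ∀x ∀y (xRy → ∃w (yRw ∧ xR²w)).
A: fails — xRv but no t with vRt and xR²t.
B: fails — aRc but no w with cRw and aR²w.
C: holds.
D: holds.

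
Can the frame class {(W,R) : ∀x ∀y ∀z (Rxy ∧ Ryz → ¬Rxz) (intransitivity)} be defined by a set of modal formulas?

Any modally definable frame class is closed under surjective bounded morphisms.
The 5-cycle (worlds w0,w1,w2,w3,w4 with w0→w1→w2→w3→w4→w0) is intransitive. Mapping every world to a single reflexive point • is a surjective bounded morphism; the reflexive point is not intransitive (R••∧R•• but R••).
So the class is not modally definable.

No — not modally definable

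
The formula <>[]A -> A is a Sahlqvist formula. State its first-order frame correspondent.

Symmetry

Equivalently (dual form): A → □◇A.
Suppose A→□◇A is valid. Take Rxy and set V(A)={x}. Then A at x, so □◇A at x, so ◇A at y, so some z with Ryz has A; z=x, i.e. Ryx.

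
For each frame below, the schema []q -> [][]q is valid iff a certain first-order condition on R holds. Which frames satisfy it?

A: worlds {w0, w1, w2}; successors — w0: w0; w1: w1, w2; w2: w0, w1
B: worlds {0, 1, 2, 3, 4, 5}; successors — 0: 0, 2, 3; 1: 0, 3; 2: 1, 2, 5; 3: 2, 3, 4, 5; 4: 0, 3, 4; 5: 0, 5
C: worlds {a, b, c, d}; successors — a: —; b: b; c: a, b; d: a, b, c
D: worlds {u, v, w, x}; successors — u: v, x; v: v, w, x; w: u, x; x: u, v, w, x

This is the axiom for transitivity; its first-order frame correspondent is forall x forall y forall z (Rxy & Ryz -> Rxz).
A: fails — Rw1w2 and Rw2w0 but not Rw1w0.
B: fails — R10 and R02 but not R12.
C: condition met.
D: fails — Ruv and Rvw but not Ruw.

C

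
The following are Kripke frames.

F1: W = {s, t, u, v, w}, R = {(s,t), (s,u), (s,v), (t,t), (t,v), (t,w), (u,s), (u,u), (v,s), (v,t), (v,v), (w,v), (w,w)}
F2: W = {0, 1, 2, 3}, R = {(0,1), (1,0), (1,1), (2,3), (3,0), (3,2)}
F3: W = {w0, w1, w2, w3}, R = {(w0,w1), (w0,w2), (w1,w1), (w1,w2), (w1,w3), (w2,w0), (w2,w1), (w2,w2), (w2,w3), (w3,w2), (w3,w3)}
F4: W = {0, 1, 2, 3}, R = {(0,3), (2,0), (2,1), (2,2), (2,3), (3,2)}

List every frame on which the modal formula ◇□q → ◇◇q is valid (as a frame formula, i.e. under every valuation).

F1, F2, F3

The schema corresponds to a generalized confluence (Geach) condition: ∀x ∀y (xRy → ∃w (yRw ∧ xR²w)).
F1: satisfies the condition.
F2: satisfies the condition.
F3: satisfies the condition.
F4: fails — 2R1 but no w with 1Rw and 2R²w.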